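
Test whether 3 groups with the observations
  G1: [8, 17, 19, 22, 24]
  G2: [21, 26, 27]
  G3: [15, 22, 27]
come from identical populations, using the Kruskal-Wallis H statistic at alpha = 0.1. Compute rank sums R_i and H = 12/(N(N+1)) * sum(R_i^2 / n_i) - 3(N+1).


Step 1: Combine all N = 11 observations and assign midranks.
sorted (value, group, rank): (8,G1,1), (15,G3,2), (17,G1,3), (19,G1,4), (21,G2,5), (22,G1,6.5), (22,G3,6.5), (24,G1,8), (26,G2,9), (27,G2,10.5), (27,G3,10.5)
Step 2: Sum ranks within each group.
R_1 = 22.5 (n_1 = 5)
R_2 = 24.5 (n_2 = 3)
R_3 = 19 (n_3 = 3)
Step 3: H = 12/(N(N+1)) * sum(R_i^2/n_i) - 3(N+1)
     = 12/(11*12) * (22.5^2/5 + 24.5^2/3 + 19^2/3) - 3*12
     = 0.090909 * 421.667 - 36
     = 2.333333.
Step 4: Ties present; correction factor C = 1 - 12/(11^3 - 11) = 0.990909. Corrected H = 2.333333 / 0.990909 = 2.354740.
Step 5: Under H0, H ~ chi^2(2); p-value = 0.308088.
Step 6: alpha = 0.1. fail to reject H0.

H = 2.3547, df = 2, p = 0.308088, fail to reject H0.


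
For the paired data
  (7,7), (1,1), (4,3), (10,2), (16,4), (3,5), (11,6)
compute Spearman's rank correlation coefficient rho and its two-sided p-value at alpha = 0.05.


Step 1: Rank x and y separately (midranks; no ties here).
rank(x): 7->4, 1->1, 4->3, 10->5, 16->7, 3->2, 11->6
rank(y): 7->7, 1->1, 3->3, 2->2, 4->4, 5->5, 6->6
Step 2: d_i = R_x(i) - R_y(i); compute d_i^2.
  (4-7)^2=9, (1-1)^2=0, (3-3)^2=0, (5-2)^2=9, (7-4)^2=9, (2-5)^2=9, (6-6)^2=0
sum(d^2) = 36.
Step 3: rho = 1 - 6*36 / (7*(7^2 - 1)) = 1 - 216/336 = 0.357143.
Step 4: Under H0, t = rho * sqrt((n-2)/(1-rho^2)) = 0.8550 ~ t(5).
Step 5: Two-sided p-value from the t-distribution with 5 df = 0.431611.
Step 6: alpha = 0.05. fail to reject H0.

rho = 0.3571, p = 0.431611, fail to reject H0 at alpha = 0.05.


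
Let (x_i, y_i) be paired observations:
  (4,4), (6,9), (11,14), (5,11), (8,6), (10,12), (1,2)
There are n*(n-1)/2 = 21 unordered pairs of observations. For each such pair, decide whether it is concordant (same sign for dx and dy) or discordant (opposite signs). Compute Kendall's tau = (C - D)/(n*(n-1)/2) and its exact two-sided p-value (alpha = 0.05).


Step 1: Enumerate the 21 unordered pairs (i,j) with i<j and classify each by sign(x_j-x_i) * sign(y_j-y_i).
  (1,2):dx=+2,dy=+5->C; (1,3):dx=+7,dy=+10->C; (1,4):dx=+1,dy=+7->C; (1,5):dx=+4,dy=+2->C
  (1,6):dx=+6,dy=+8->C; (1,7):dx=-3,dy=-2->C; (2,3):dx=+5,dy=+5->C; (2,4):dx=-1,dy=+2->D
  (2,5):dx=+2,dy=-3->D; (2,6):dx=+4,dy=+3->C; (2,7):dx=-5,dy=-7->C; (3,4):dx=-6,dy=-3->C
  (3,5):dx=-3,dy=-8->C; (3,6):dx=-1,dy=-2->C; (3,7):dx=-10,dy=-12->C; (4,5):dx=+3,dy=-5->D
  (4,6):dx=+5,dy=+1->C; (4,7):dx=-4,dy=-9->C; (5,6):dx=+2,dy=+6->C; (5,7):dx=-7,dy=-4->C
  (6,7):dx=-9,dy=-10->C
Step 2: C = 18, D = 3, total pairs = 21.
Step 3: tau = (C - D)/(n(n-1)/2) = (18 - 3)/21 = 0.714286.
Step 4: Exact two-sided p-value (enumerate n! = 5040 permutations of y under H0): p = 0.030159.
Step 5: alpha = 0.05. reject H0.

tau_b = 0.7143 (C=18, D=3), p = 0.030159, reject H0.


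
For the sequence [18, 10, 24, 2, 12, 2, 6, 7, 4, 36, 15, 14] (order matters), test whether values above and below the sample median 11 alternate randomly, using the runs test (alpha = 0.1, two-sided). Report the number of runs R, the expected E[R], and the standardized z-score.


Step 1: Compute median = 11; label A = above, B = below.
Labels in order: ABABABBBBAAA  (n_A = 6, n_B = 6)
Step 2: Count runs R = 7.
Step 3: Under H0 (random ordering), E[R] = 2*n_A*n_B/(n_A+n_B) + 1 = 2*6*6/12 + 1 = 7.0000.
        Var[R] = 2*n_A*n_B*(2*n_A*n_B - n_A - n_B) / ((n_A+n_B)^2 * (n_A+n_B-1)) = 4320/1584 = 2.7273.
        SD[R] = 1.6514.
Step 4: R = E[R], so z = 0 with no continuity correction.
Step 5: Two-sided p-value via normal approximation = 2*(1 - Phi(|z|)) = 1.000000.
Step 6: alpha = 0.1. fail to reject H0.

R = 7, z = 0.0000, p = 1.000000, fail to reject H0.


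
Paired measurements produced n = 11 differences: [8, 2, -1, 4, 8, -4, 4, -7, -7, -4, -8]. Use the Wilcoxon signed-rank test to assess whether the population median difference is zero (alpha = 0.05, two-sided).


Step 1: Drop any zero differences (none here) and take |d_i|.
|d| = [8, 2, 1, 4, 8, 4, 4, 7, 7, 4, 8]
Step 2: Midrank |d_i| (ties get averaged ranks).
ranks: |8|->10, |2|->2, |1|->1, |4|->4.5, |8|->10, |4|->4.5, |4|->4.5, |7|->7.5, |7|->7.5, |4|->4.5, |8|->10
Step 3: Attach original signs; sum ranks with positive sign and with negative sign.
W+ = 10 + 2 + 4.5 + 10 + 4.5 = 31
W- = 1 + 4.5 + 7.5 + 7.5 + 4.5 + 10 = 35
(Check: W+ + W- = 66 should equal n(n+1)/2 = 66.)
Step 4: Test statistic W = min(W+, W-) = 31.
Step 5: Ties in |d|, so use the tie-corrected normal approximation.
        E[W] = n(n+1)/4 = 11*12/4 = 33.
        Tie groups: |d|=4 (t=4), |d|=7 (t=2), |d|=8 (t=3); sum(t^3 - t) = 90.
        Var[W] = n(n+1)(2n+1)/24 - sum(t^3-t)/48 = 3036/24 - 90/48 = 124.625.
        z = (W - E[W]) / sqrt(Var[W]) = (31 - 33) / 11.1636 = -0.1792.
        Two-sided p = 2*Phi(z) = 0.857816.
Step 6: alpha = 0.05. fail to reject H0.

W+ = 31, W- = 35, W = min = 31, p = 0.857816, fail to reject H0.


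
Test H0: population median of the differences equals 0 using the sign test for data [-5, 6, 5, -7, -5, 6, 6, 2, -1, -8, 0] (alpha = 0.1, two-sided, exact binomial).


Step 1: Discard zero differences. Original n = 11; n_eff = number of nonzero differences = 10.
Nonzero differences (with sign): -5, +6, +5, -7, -5, +6, +6, +2, -1, -8
Step 2: Count signs: positive = 5, negative = 5.
Step 3: Under H0: P(positive) = 0.5, so the number of positives S ~ Bin(10, 0.5).
Step 4: Two-sided exact p-value = sum of Bin(10,0.5) probabilities at or below the observed probability = 1.000000.
Step 5: alpha = 0.1. fail to reject H0.

n_eff = 10, pos = 5, neg = 5, p = 1.000000, fail to reject H0.


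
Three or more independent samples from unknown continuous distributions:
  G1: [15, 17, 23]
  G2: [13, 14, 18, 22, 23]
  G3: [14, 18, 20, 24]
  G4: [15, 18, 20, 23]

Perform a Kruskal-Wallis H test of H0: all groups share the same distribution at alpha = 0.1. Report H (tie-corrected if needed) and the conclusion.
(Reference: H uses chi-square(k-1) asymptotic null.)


Step 1: Combine all N = 16 observations and assign midranks.
sorted (value, group, rank): (13,G2,1), (14,G2,2.5), (14,G3,2.5), (15,G1,4.5), (15,G4,4.5), (17,G1,6), (18,G2,8), (18,G3,8), (18,G4,8), (20,G3,10.5), (20,G4,10.5), (22,G2,12), (23,G1,14), (23,G2,14), (23,G4,14), (24,G3,16)
Step 2: Sum ranks within each group.
R_1 = 24.5 (n_1 = 3)
R_2 = 37.5 (n_2 = 5)
R_3 = 37 (n_3 = 4)
R_4 = 37 (n_4 = 4)
Step 3: H = 12/(N(N+1)) * sum(R_i^2/n_i) - 3(N+1)
     = 12/(16*17) * (24.5^2/3 + 37.5^2/5 + 37^2/4 + 37^2/4) - 3*17
     = 0.044118 * 1165.83 - 51
     = 0.433824.
Step 4: Ties present; correction factor C = 1 - 66/(16^3 - 16) = 0.983824. Corrected H = 0.433824 / 0.983824 = 0.440957.
Step 5: Under H0, H ~ chi^2(3); p-value = 0.931658.
Step 6: alpha = 0.1. fail to reject H0.

H = 0.4410, df = 3, p = 0.931658, fail to reject H0.


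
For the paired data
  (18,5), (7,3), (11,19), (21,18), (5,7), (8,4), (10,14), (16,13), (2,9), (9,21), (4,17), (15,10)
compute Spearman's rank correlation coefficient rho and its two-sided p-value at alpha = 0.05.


Step 1: Rank x and y separately (midranks; no ties here).
rank(x): 18->11, 7->4, 11->8, 21->12, 5->3, 8->5, 10->7, 16->10, 2->1, 9->6, 4->2, 15->9
rank(y): 5->3, 3->1, 19->11, 18->10, 7->4, 4->2, 14->8, 13->7, 9->5, 21->12, 17->9, 10->6
Step 2: d_i = R_x(i) - R_y(i); compute d_i^2.
  (11-3)^2=64, (4-1)^2=9, (8-11)^2=9, (12-10)^2=4, (3-4)^2=1, (5-2)^2=9, (7-8)^2=1, (10-7)^2=9, (1-5)^2=16, (6-12)^2=36, (2-9)^2=49, (9-6)^2=9
sum(d^2) = 216.
Step 3: rho = 1 - 6*216 / (12*(12^2 - 1)) = 1 - 1296/1716 = 0.244755.
Step 4: Under H0, t = rho * sqrt((n-2)/(1-rho^2)) = 0.7983 ~ t(10).
Step 5: Two-sided p-value from the t-distribution with 10 df = 0.443262.
Step 6: alpha = 0.05. fail to reject H0.

rho = 0.2448, p = 0.443262, fail to reject H0 at alpha = 0.05.


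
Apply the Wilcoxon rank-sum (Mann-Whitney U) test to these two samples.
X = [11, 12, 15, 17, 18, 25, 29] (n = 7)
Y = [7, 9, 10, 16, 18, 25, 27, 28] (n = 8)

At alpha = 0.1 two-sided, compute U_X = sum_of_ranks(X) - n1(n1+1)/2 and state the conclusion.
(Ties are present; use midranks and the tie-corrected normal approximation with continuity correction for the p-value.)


Step 1: Combine and sort all 15 observations; assign midranks.
sorted (value, group): (7,Y), (9,Y), (10,Y), (11,X), (12,X), (15,X), (16,Y), (17,X), (18,X), (18,Y), (25,X), (25,Y), (27,Y), (28,Y), (29,X)
ranks: 7->1, 9->2, 10->3, 11->4, 12->5, 15->6, 16->7, 17->8, 18->9.5, 18->9.5, 25->11.5, 25->11.5, 27->13, 28->14, 29->15
Step 2: Rank sum for X: R1 = 4 + 5 + 6 + 8 + 9.5 + 11.5 + 15 = 59.
Step 3: U_X = R1 - n1(n1+1)/2 = 59 - 7*8/2 = 59 - 28 = 31.
       U_Y = n1*n2 - U_X = 56 - 31 = 25.
Step 4: Ties are present, so use the tie-corrected normal approximation (with continuity correction) for the p-value.
Step 5: p-value = 0.771941; compare to alpha = 0.1. fail to reject H0.

U_X = 31, p = 0.771941, fail to reject H0 at alpha = 0.1.


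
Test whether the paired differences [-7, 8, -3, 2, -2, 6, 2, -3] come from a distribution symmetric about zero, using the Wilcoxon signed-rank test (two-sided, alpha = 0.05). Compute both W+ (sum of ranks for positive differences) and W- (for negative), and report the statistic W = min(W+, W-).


Step 1: Drop any zero differences (none here) and take |d_i|.
|d| = [7, 8, 3, 2, 2, 6, 2, 3]
Step 2: Midrank |d_i| (ties get averaged ranks).
ranks: |7|->7, |8|->8, |3|->4.5, |2|->2, |2|->2, |6|->6, |2|->2, |3|->4.5
Step 3: Attach original signs; sum ranks with positive sign and with negative sign.
W+ = 8 + 2 + 6 + 2 = 18
W- = 7 + 4.5 + 2 + 4.5 = 18
(Check: W+ + W- = 36 should equal n(n+1)/2 = 36.)
Step 4: Test statistic W = min(W+, W-) = 18.
Step 5: Ties in |d|, so use the tie-corrected normal approximation.
        E[W] = n(n+1)/4 = 8*9/4 = 18.
        Tie groups: |d|=2 (t=3), |d|=3 (t=2); sum(t^3 - t) = 30.
        Var[W] = n(n+1)(2n+1)/24 - sum(t^3-t)/48 = 1224/24 - 30/48 = 50.375.
        z = (W - E[W]) / sqrt(Var[W]) = (18 - 18) / 7.0975 = 0.0000.
        Two-sided p = 2*Phi(z) = 1.000000.
Step 6: alpha = 0.05. fail to reject H0.

W+ = 18, W- = 18, W = min = 18, p = 1.000000, fail to reject H0.


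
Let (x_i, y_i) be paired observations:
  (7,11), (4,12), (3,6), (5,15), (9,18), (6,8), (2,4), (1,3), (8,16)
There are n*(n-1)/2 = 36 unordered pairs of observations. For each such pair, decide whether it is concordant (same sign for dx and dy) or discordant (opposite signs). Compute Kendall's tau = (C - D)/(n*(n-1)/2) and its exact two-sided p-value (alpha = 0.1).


Step 1: Enumerate the 36 unordered pairs (i,j) with i<j and classify each by sign(x_j-x_i) * sign(y_j-y_i).
  (1,2):dx=-3,dy=+1->D; (1,3):dx=-4,dy=-5->C; (1,4):dx=-2,dy=+4->D; (1,5):dx=+2,dy=+7->C
  (1,6):dx=-1,dy=-3->C; (1,7):dx=-5,dy=-7->C; (1,8):dx=-6,dy=-8->C; (1,9):dx=+1,dy=+5->C
  (2,3):dx=-1,dy=-6->C; (2,4):dx=+1,dy=+3->C; (2,5):dx=+5,dy=+6->C; (2,6):dx=+2,dy=-4->D
  (2,7):dx=-2,dy=-8->C; (2,8):dx=-3,dy=-9->C; (2,9):dx=+4,dy=+4->C; (3,4):dx=+2,dy=+9->C
  (3,5):dx=+6,dy=+12->C; (3,6):dx=+3,dy=+2->C; (3,7):dx=-1,dy=-2->C; (3,8):dx=-2,dy=-3->C
  (3,9):dx=+5,dy=+10->C; (4,5):dx=+4,dy=+3->C; (4,6):dx=+1,dy=-7->D; (4,7):dx=-3,dy=-11->C
  (4,8):dx=-4,dy=-12->C; (4,9):dx=+3,dy=+1->C; (5,6):dx=-3,dy=-10->C; (5,7):dx=-7,dy=-14->C
  (5,8):dx=-8,dy=-15->C; (5,9):dx=-1,dy=-2->C; (6,7):dx=-4,dy=-4->C; (6,8):dx=-5,dy=-5->C
  (6,9):dx=+2,dy=+8->C; (7,8):dx=-1,dy=-1->C; (7,9):dx=+6,dy=+12->C; (8,9):dx=+7,dy=+13->C
Step 2: C = 32, D = 4, total pairs = 36.
Step 3: tau = (C - D)/(n(n-1)/2) = (32 - 4)/36 = 0.777778.
Step 4: Exact two-sided p-value (enumerate n! = 362880 permutations of y under H0): p = 0.002425.
Step 5: alpha = 0.1. reject H0.

tau_b = 0.7778 (C=32, D=4), p = 0.002425, reject H0.


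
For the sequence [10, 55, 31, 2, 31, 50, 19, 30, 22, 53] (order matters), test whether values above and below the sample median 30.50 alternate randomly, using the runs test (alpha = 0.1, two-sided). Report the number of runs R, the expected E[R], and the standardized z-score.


Step 1: Compute median = 30.50; label A = above, B = below.
Labels in order: BAABAABBBA  (n_A = 5, n_B = 5)
Step 2: Count runs R = 6.
Step 3: Under H0 (random ordering), E[R] = 2*n_A*n_B/(n_A+n_B) + 1 = 2*5*5/10 + 1 = 6.0000.
        Var[R] = 2*n_A*n_B*(2*n_A*n_B - n_A - n_B) / ((n_A+n_B)^2 * (n_A+n_B-1)) = 2000/900 = 2.2222.
        SD[R] = 1.4907.
Step 4: R = E[R], so z = 0 with no continuity correction.
Step 5: Two-sided p-value via normal approximation = 2*(1 - Phi(|z|)) = 1.000000.
Step 6: alpha = 0.1. fail to reject H0.

R = 6, z = 0.0000, p = 1.000000, fail to reject H0.


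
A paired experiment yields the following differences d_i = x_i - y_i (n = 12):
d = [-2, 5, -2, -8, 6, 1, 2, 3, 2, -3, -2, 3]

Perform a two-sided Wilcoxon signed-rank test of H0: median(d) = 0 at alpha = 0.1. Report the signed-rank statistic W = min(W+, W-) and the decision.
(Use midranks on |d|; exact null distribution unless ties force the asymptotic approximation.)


Step 1: Drop any zero differences (none here) and take |d_i|.
|d| = [2, 5, 2, 8, 6, 1, 2, 3, 2, 3, 2, 3]
Step 2: Midrank |d_i| (ties get averaged ranks).
ranks: |2|->4, |5|->10, |2|->4, |8|->12, |6|->11, |1|->1, |2|->4, |3|->8, |2|->4, |3|->8, |2|->4, |3|->8
Step 3: Attach original signs; sum ranks with positive sign and with negative sign.
W+ = 10 + 11 + 1 + 4 + 8 + 4 + 8 = 46
W- = 4 + 4 + 12 + 8 + 4 = 32
(Check: W+ + W- = 78 should equal n(n+1)/2 = 78.)
Step 4: Test statistic W = min(W+, W-) = 32.
Step 5: Ties in |d|, so use the tie-corrected normal approximation.
        E[W] = n(n+1)/4 = 12*13/4 = 39.
        Tie groups: |d|=2 (t=5), |d|=3 (t=3); sum(t^3 - t) = 144.
        Var[W] = n(n+1)(2n+1)/24 - sum(t^3-t)/48 = 3900/24 - 144/48 = 159.5.
        z = (W - E[W]) / sqrt(Var[W]) = (32 - 39) / 12.6293 = -0.5543.
        Two-sided p = 2*Phi(z) = 0.579397.
Step 6: alpha = 0.1. fail to reject H0.

W+ = 46, W- = 32, W = min = 32, p = 0.579397, fail to reject H0.


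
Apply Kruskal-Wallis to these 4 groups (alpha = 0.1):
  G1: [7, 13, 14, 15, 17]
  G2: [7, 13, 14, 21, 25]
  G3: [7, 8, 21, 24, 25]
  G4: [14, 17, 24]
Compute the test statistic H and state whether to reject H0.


Step 1: Combine all N = 18 observations and assign midranks.
sorted (value, group, rank): (7,G1,2), (7,G2,2), (7,G3,2), (8,G3,4), (13,G1,5.5), (13,G2,5.5), (14,G1,8), (14,G2,8), (14,G4,8), (15,G1,10), (17,G1,11.5), (17,G4,11.5), (21,G2,13.5), (21,G3,13.5), (24,G3,15.5), (24,G4,15.5), (25,G2,17.5), (25,G3,17.5)
Step 2: Sum ranks within each group.
R_1 = 37 (n_1 = 5)
R_2 = 46.5 (n_2 = 5)
R_3 = 52.5 (n_3 = 5)
R_4 = 35 (n_4 = 3)
Step 3: H = 12/(N(N+1)) * sum(R_i^2/n_i) - 3(N+1)
     = 12/(18*19) * (37^2/5 + 46.5^2/5 + 52.5^2/5 + 35^2/3) - 3*19
     = 0.035088 * 1665.83 - 57
     = 1.450292.
Step 4: Ties present; correction factor C = 1 - 78/(18^3 - 18) = 0.986584. Corrected H = 1.450292 / 0.986584 = 1.470014.
Step 5: Under H0, H ~ chi^2(3); p-value = 0.689208.
Step 6: alpha = 0.1. fail to reject H0.

H = 1.4700, df = 3, p = 0.689208, fail to reject H0.


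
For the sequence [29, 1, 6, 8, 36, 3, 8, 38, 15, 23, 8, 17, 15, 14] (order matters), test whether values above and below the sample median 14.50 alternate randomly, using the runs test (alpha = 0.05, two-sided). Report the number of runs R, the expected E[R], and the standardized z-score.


Step 1: Compute median = 14.50; label A = above, B = below.
Labels in order: ABBBABBAAABAAB  (n_A = 7, n_B = 7)
Step 2: Count runs R = 8.
Step 3: Under H0 (random ordering), E[R] = 2*n_A*n_B/(n_A+n_B) + 1 = 2*7*7/14 + 1 = 8.0000.
        Var[R] = 2*n_A*n_B*(2*n_A*n_B - n_A - n_B) / ((n_A+n_B)^2 * (n_A+n_B-1)) = 8232/2548 = 3.2308.
        SD[R] = 1.7974.
Step 4: R = E[R], so z = 0 with no continuity correction.
Step 5: Two-sided p-value via normal approximation = 2*(1 - Phi(|z|)) = 1.000000.
Step 6: alpha = 0.05. fail to reject H0.

R = 8, z = 0.0000, p = 1.000000, fail to reject H0.


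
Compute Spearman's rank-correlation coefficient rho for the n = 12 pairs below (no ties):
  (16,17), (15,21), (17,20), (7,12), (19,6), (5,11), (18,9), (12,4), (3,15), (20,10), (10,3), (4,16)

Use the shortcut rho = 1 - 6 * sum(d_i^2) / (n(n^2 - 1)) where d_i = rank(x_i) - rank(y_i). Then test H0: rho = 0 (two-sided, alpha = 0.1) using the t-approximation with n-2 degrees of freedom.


Step 1: Rank x and y separately (midranks; no ties here).
rank(x): 16->8, 15->7, 17->9, 7->4, 19->11, 5->3, 18->10, 12->6, 3->1, 20->12, 10->5, 4->2
rank(y): 17->10, 21->12, 20->11, 12->7, 6->3, 11->6, 9->4, 4->2, 15->8, 10->5, 3->1, 16->9
Step 2: d_i = R_x(i) - R_y(i); compute d_i^2.
  (8-10)^2=4, (7-12)^2=25, (9-11)^2=4, (4-7)^2=9, (11-3)^2=64, (3-6)^2=9, (10-4)^2=36, (6-2)^2=16, (1-8)^2=49, (12-5)^2=49, (5-1)^2=16, (2-9)^2=49
sum(d^2) = 330.
Step 3: rho = 1 - 6*330 / (12*(12^2 - 1)) = 1 - 1980/1716 = -0.153846.
Step 4: Under H0, t = rho * sqrt((n-2)/(1-rho^2)) = -0.4924 ~ t(10).
Step 5: Two-sided p-value from the t-distribution with 10 df = 0.633091.
Step 6: alpha = 0.1. fail to reject H0.

rho = -0.1538, p = 0.633091, fail to reject H0 at alpha = 0.1.


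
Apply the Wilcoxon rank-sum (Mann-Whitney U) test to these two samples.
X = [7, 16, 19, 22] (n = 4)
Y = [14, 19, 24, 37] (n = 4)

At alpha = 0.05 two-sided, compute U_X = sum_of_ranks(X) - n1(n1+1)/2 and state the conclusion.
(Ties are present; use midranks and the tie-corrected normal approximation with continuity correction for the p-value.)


Step 1: Combine and sort all 8 observations; assign midranks.
sorted (value, group): (7,X), (14,Y), (16,X), (19,X), (19,Y), (22,X), (24,Y), (37,Y)
ranks: 7->1, 14->2, 16->3, 19->4.5, 19->4.5, 22->6, 24->7, 37->8
Step 2: Rank sum for X: R1 = 1 + 3 + 4.5 + 6 = 14.5.
Step 3: U_X = R1 - n1(n1+1)/2 = 14.5 - 4*5/2 = 14.5 - 10 = 4.5.
       U_Y = n1*n2 - U_X = 16 - 4.5 = 11.5.
Step 4: Ties are present, so use the tie-corrected normal approximation (with continuity correction) for the p-value.
Step 5: p-value = 0.383630; compare to alpha = 0.05. fail to reject H0.

U_X = 4.5, p = 0.383630, fail to reject H0 at alpha = 0.05.


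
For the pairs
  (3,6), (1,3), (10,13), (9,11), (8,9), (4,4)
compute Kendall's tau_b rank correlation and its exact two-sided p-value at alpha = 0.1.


Step 1: Enumerate the 15 unordered pairs (i,j) with i<j and classify each by sign(x_j-x_i) * sign(y_j-y_i).
  (1,2):dx=-2,dy=-3->C; (1,3):dx=+7,dy=+7->C; (1,4):dx=+6,dy=+5->C; (1,5):dx=+5,dy=+3->C
  (1,6):dx=+1,dy=-2->D; (2,3):dx=+9,dy=+10->C; (2,4):dx=+8,dy=+8->C; (2,5):dx=+7,dy=+6->C
  (2,6):dx=+3,dy=+1->C; (3,4):dx=-1,dy=-2->C; (3,5):dx=-2,dy=-4->C; (3,6):dx=-6,dy=-9->C
  (4,5):dx=-1,dy=-2->C; (4,6):dx=-5,dy=-7->C; (5,6):dx=-4,dy=-5->C
Step 2: C = 14, D = 1, total pairs = 15.
Step 3: tau = (C - D)/(n(n-1)/2) = (14 - 1)/15 = 0.866667.
Step 4: Exact two-sided p-value (enumerate n! = 720 permutations of y under H0): p = 0.016667.
Step 5: alpha = 0.1. reject H0.

tau_b = 0.8667 (C=14, D=1), p = 0.016667, reject H0.


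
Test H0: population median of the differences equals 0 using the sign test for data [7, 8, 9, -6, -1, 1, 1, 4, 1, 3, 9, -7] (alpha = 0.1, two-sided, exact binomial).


Step 1: Discard zero differences. Original n = 12; n_eff = number of nonzero differences = 12.
Nonzero differences (with sign): +7, +8, +9, -6, -1, +1, +1, +4, +1, +3, +9, -7
Step 2: Count signs: positive = 9, negative = 3.
Step 3: Under H0: P(positive) = 0.5, so the number of positives S ~ Bin(12, 0.5).
Step 4: Two-sided exact p-value = sum of Bin(12,0.5) probabilities at or below the observed probability = 0.145996.
Step 5: alpha = 0.1. fail to reject H0.

n_eff = 12, pos = 9, neg = 3, p = 0.145996, fail to reject H0.


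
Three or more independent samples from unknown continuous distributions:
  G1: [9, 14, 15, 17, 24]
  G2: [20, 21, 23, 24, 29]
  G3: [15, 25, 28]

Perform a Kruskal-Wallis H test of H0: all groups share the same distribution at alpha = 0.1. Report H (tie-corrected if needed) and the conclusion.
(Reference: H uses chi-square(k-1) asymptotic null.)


Step 1: Combine all N = 13 observations and assign midranks.
sorted (value, group, rank): (9,G1,1), (14,G1,2), (15,G1,3.5), (15,G3,3.5), (17,G1,5), (20,G2,6), (21,G2,7), (23,G2,8), (24,G1,9.5), (24,G2,9.5), (25,G3,11), (28,G3,12), (29,G2,13)
Step 2: Sum ranks within each group.
R_1 = 21 (n_1 = 5)
R_2 = 43.5 (n_2 = 5)
R_3 = 26.5 (n_3 = 3)
Step 3: H = 12/(N(N+1)) * sum(R_i^2/n_i) - 3(N+1)
     = 12/(13*14) * (21^2/5 + 43.5^2/5 + 26.5^2/3) - 3*14
     = 0.065934 * 700.733 - 42
     = 4.202198.
Step 4: Ties present; correction factor C = 1 - 12/(13^3 - 13) = 0.994505. Corrected H = 4.202198 / 0.994505 = 4.225414.
Step 5: Under H0, H ~ chi^2(2); p-value = 0.120910.
Step 6: alpha = 0.1. fail to reject H0.

H = 4.2254, df = 2, p = 0.120910, fail to reject H0.


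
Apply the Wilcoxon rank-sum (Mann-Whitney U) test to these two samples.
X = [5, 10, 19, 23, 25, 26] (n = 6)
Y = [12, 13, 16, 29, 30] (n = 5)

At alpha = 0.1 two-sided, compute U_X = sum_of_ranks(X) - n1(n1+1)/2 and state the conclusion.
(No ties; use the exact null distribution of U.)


Step 1: Combine and sort all 11 observations; assign midranks.
sorted (value, group): (5,X), (10,X), (12,Y), (13,Y), (16,Y), (19,X), (23,X), (25,X), (26,X), (29,Y), (30,Y)
ranks: 5->1, 10->2, 12->3, 13->4, 16->5, 19->6, 23->7, 25->8, 26->9, 29->10, 30->11
Step 2: Rank sum for X: R1 = 1 + 2 + 6 + 7 + 8 + 9 = 33.
Step 3: U_X = R1 - n1(n1+1)/2 = 33 - 6*7/2 = 33 - 21 = 12.
       U_Y = n1*n2 - U_X = 30 - 12 = 18.
Step 4: No ties, so the exact null distribution of U (based on enumerating the C(11,6) = 462 equally likely rank assignments) gives the two-sided p-value.
Step 5: p-value = 0.662338; compare to alpha = 0.1. fail to reject H0.

U_X = 12, p = 0.662338, fail to reject H0 at alpha = 0.1.


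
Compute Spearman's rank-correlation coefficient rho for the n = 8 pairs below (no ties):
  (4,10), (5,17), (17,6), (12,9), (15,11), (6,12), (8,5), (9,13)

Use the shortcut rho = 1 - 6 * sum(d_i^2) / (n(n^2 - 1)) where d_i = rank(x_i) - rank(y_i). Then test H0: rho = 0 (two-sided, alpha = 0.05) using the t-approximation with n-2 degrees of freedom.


Step 1: Rank x and y separately (midranks; no ties here).
rank(x): 4->1, 5->2, 17->8, 12->6, 15->7, 6->3, 8->4, 9->5
rank(y): 10->4, 17->8, 6->2, 9->3, 11->5, 12->6, 5->1, 13->7
Step 2: d_i = R_x(i) - R_y(i); compute d_i^2.
  (1-4)^2=9, (2-8)^2=36, (8-2)^2=36, (6-3)^2=9, (7-5)^2=4, (3-6)^2=9, (4-1)^2=9, (5-7)^2=4
sum(d^2) = 116.
Step 3: rho = 1 - 6*116 / (8*(8^2 - 1)) = 1 - 696/504 = -0.380952.
Step 4: Under H0, t = rho * sqrt((n-2)/(1-rho^2)) = -1.0092 ~ t(6).
Step 5: Two-sided p-value from the t-distribution with 6 df = 0.351813.
Step 6: alpha = 0.05. fail to reject H0.

rho = -0.3810, p = 0.351813, fail to reject H0 at alpha = 0.05.


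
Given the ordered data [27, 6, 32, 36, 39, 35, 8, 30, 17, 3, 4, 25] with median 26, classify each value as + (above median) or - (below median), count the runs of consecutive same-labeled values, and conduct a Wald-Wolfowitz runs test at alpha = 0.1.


Step 1: Compute median = 26; label A = above, B = below.
Labels in order: ABAAAABABBBB  (n_A = 6, n_B = 6)
Step 2: Count runs R = 6.
Step 3: Under H0 (random ordering), E[R] = 2*n_A*n_B/(n_A+n_B) + 1 = 2*6*6/12 + 1 = 7.0000.
        Var[R] = 2*n_A*n_B*(2*n_A*n_B - n_A - n_B) / ((n_A+n_B)^2 * (n_A+n_B-1)) = 4320/1584 = 2.7273.
        SD[R] = 1.6514.
Step 4: Continuity-corrected z = (R + 0.5 - E[R]) / SD[R] = (6 + 0.5 - 7.0000) / 1.6514 = -0.3028.
Step 5: Two-sided p-value via normal approximation = 2*(1 - Phi(|z|)) = 0.762069.
Step 6: alpha = 0.1. fail to reject H0.

R = 6, z = -0.3028, p = 0.762069, fail to reject H0.


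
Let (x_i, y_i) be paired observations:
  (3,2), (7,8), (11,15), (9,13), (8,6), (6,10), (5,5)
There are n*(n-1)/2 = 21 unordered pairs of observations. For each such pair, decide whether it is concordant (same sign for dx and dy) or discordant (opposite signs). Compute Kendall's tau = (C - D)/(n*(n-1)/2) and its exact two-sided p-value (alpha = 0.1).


Step 1: Enumerate the 21 unordered pairs (i,j) with i<j and classify each by sign(x_j-x_i) * sign(y_j-y_i).
  (1,2):dx=+4,dy=+6->C; (1,3):dx=+8,dy=+13->C; (1,4):dx=+6,dy=+11->C; (1,5):dx=+5,dy=+4->C
  (1,6):dx=+3,dy=+8->C; (1,7):dx=+2,dy=+3->C; (2,3):dx=+4,dy=+7->C; (2,4):dx=+2,dy=+5->C
  (2,5):dx=+1,dy=-2->D; (2,6):dx=-1,dy=+2->D; (2,7):dx=-2,dy=-3->C; (3,4):dx=-2,dy=-2->C
  (3,5):dx=-3,dy=-9->C; (3,6):dx=-5,dy=-5->C; (3,7):dx=-6,dy=-10->C; (4,5):dx=-1,dy=-7->C
  (4,6):dx=-3,dy=-3->C; (4,7):dx=-4,dy=-8->C; (5,6):dx=-2,dy=+4->D; (5,7):dx=-3,dy=-1->C
  (6,7):dx=-1,dy=-5->C
Step 2: C = 18, D = 3, total pairs = 21.
Step 3: tau = (C - D)/(n(n-1)/2) = (18 - 3)/21 = 0.714286.
Step 4: Exact two-sided p-value (enumerate n! = 5040 permutations of y under H0): p = 0.030159.
Step 5: alpha = 0.1. reject H0.

tau_b = 0.7143 (C=18, D=3), p = 0.030159, reject H0.


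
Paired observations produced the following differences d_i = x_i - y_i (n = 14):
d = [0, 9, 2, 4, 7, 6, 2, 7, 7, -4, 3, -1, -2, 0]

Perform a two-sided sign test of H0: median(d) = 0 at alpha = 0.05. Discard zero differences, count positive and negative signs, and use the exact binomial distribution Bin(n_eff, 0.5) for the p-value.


Step 1: Discard zero differences. Original n = 14; n_eff = number of nonzero differences = 12.
Nonzero differences (with sign): +9, +2, +4, +7, +6, +2, +7, +7, -4, +3, -1, -2
Step 2: Count signs: positive = 9, negative = 3.
Step 3: Under H0: P(positive) = 0.5, so the number of positives S ~ Bin(12, 0.5).
Step 4: Two-sided exact p-value = sum of Bin(12,0.5) probabilities at or below the observed probability = 0.145996.
Step 5: alpha = 0.05. fail to reject H0.

n_eff = 12, pos = 9, neg = 3, p = 0.145996, fail to reject H0.


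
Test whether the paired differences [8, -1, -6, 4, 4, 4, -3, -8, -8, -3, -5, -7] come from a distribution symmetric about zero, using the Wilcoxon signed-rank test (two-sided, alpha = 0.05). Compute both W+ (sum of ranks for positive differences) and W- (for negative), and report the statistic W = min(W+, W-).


Step 1: Drop any zero differences (none here) and take |d_i|.
|d| = [8, 1, 6, 4, 4, 4, 3, 8, 8, 3, 5, 7]
Step 2: Midrank |d_i| (ties get averaged ranks).
ranks: |8|->11, |1|->1, |6|->8, |4|->5, |4|->5, |4|->5, |3|->2.5, |8|->11, |8|->11, |3|->2.5, |5|->7, |7|->9
Step 3: Attach original signs; sum ranks with positive sign and with negative sign.
W+ = 11 + 5 + 5 + 5 = 26
W- = 1 + 8 + 2.5 + 11 + 11 + 2.5 + 7 + 9 = 52
(Check: W+ + W- = 78 should equal n(n+1)/2 = 78.)
Step 4: Test statistic W = min(W+, W-) = 26.
Step 5: Ties in |d|, so use the tie-corrected normal approximation.
        E[W] = n(n+1)/4 = 12*13/4 = 39.
        Tie groups: |d|=3 (t=2), |d|=4 (t=3), |d|=8 (t=3); sum(t^3 - t) = 54.
        Var[W] = n(n+1)(2n+1)/24 - sum(t^3-t)/48 = 3900/24 - 54/48 = 161.375.
        z = (W - E[W]) / sqrt(Var[W]) = (26 - 39) / 12.7033 = -1.0234.
        Two-sided p = 2*Phi(z) = 0.306141.
Step 6: alpha = 0.05. fail to reject H0.

W+ = 26, W- = 52, W = min = 26, p = 0.306141, fail to reject H0.


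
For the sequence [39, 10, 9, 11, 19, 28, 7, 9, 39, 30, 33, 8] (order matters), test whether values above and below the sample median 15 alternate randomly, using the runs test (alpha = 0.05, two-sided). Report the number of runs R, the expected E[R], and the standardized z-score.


Step 1: Compute median = 15; label A = above, B = below.
Labels in order: ABBBAABBAAAB  (n_A = 6, n_B = 6)
Step 2: Count runs R = 6.
Step 3: Under H0 (random ordering), E[R] = 2*n_A*n_B/(n_A+n_B) + 1 = 2*6*6/12 + 1 = 7.0000.
        Var[R] = 2*n_A*n_B*(2*n_A*n_B - n_A - n_B) / ((n_A+n_B)^2 * (n_A+n_B-1)) = 4320/1584 = 2.7273.
        SD[R] = 1.6514.
Step 4: Continuity-corrected z = (R + 0.5 - E[R]) / SD[R] = (6 + 0.5 - 7.0000) / 1.6514 = -0.3028.
Step 5: Two-sided p-value via normal approximation = 2*(1 - Phi(|z|)) = 0.762069.
Step 6: alpha = 0.05. fail to reject H0.

R = 6, z = -0.3028, p = 0.762069, fail to reject H0.


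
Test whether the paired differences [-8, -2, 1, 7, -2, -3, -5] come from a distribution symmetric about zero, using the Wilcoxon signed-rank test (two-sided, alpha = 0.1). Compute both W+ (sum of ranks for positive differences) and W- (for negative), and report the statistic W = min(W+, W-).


Step 1: Drop any zero differences (none here) and take |d_i|.
|d| = [8, 2, 1, 7, 2, 3, 5]
Step 2: Midrank |d_i| (ties get averaged ranks).
ranks: |8|->7, |2|->2.5, |1|->1, |7|->6, |2|->2.5, |3|->4, |5|->5
Step 3: Attach original signs; sum ranks with positive sign and with negative sign.
W+ = 1 + 6 = 7
W- = 7 + 2.5 + 2.5 + 4 + 5 = 21
(Check: W+ + W- = 28 should equal n(n+1)/2 = 28.)
Step 4: Test statistic W = min(W+, W-) = 7.
Step 5: Ties in |d|, so use the tie-corrected normal approximation.
        E[W] = n(n+1)/4 = 7*8/4 = 14.
        Tie groups: |d|=2 (t=2); sum(t^3 - t) = 6.
        Var[W] = n(n+1)(2n+1)/24 - sum(t^3-t)/48 = 840/24 - 6/48 = 34.875.
        z = (W - E[W]) / sqrt(Var[W]) = (7 - 14) / 5.9055 = -1.1853.
        Two-sided p = 2*Phi(z) = 0.235885.
Step 6: alpha = 0.1. fail to reject H0.

W+ = 7, W- = 21, W = min = 7, p = 0.235885, fail to reject H0.


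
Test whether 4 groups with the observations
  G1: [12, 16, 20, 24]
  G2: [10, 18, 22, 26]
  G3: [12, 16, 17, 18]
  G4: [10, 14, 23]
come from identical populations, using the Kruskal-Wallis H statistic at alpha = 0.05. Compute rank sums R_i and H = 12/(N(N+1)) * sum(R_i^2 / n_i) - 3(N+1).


Step 1: Combine all N = 15 observations and assign midranks.
sorted (value, group, rank): (10,G2,1.5), (10,G4,1.5), (12,G1,3.5), (12,G3,3.5), (14,G4,5), (16,G1,6.5), (16,G3,6.5), (17,G3,8), (18,G2,9.5), (18,G3,9.5), (20,G1,11), (22,G2,12), (23,G4,13), (24,G1,14), (26,G2,15)
Step 2: Sum ranks within each group.
R_1 = 35 (n_1 = 4)
R_2 = 38 (n_2 = 4)
R_3 = 27.5 (n_3 = 4)
R_4 = 19.5 (n_4 = 3)
Step 3: H = 12/(N(N+1)) * sum(R_i^2/n_i) - 3(N+1)
     = 12/(15*16) * (35^2/4 + 38^2/4 + 27.5^2/4 + 19.5^2/3) - 3*16
     = 0.050000 * 983.062 - 48
     = 1.153125.
Step 4: Ties present; correction factor C = 1 - 24/(15^3 - 15) = 0.992857. Corrected H = 1.153125 / 0.992857 = 1.161421.
Step 5: Under H0, H ~ chi^2(3); p-value = 0.762271.
Step 6: alpha = 0.05. fail to reject H0.

H = 1.1614, df = 3, p = 0.762271, fail to reject H0.


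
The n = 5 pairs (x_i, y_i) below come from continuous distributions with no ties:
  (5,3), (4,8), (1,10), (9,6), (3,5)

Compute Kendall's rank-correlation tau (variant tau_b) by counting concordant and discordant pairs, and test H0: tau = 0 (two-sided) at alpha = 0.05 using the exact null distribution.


Step 1: Enumerate the 10 unordered pairs (i,j) with i<j and classify each by sign(x_j-x_i) * sign(y_j-y_i).
  (1,2):dx=-1,dy=+5->D; (1,3):dx=-4,dy=+7->D; (1,4):dx=+4,dy=+3->C; (1,5):dx=-2,dy=+2->D
  (2,3):dx=-3,dy=+2->D; (2,4):dx=+5,dy=-2->D; (2,5):dx=-1,dy=-3->C; (3,4):dx=+8,dy=-4->D
  (3,5):dx=+2,dy=-5->D; (4,5):dx=-6,dy=-1->C
Step 2: C = 3, D = 7, total pairs = 10.
Step 3: tau = (C - D)/(n(n-1)/2) = (3 - 7)/10 = -0.400000.
Step 4: Exact two-sided p-value (enumerate n! = 120 permutations of y under H0): p = 0.483333.
Step 5: alpha = 0.05. fail to reject H0.

tau_b = -0.4000 (C=3, D=7), p = 0.483333, fail to reject H0.


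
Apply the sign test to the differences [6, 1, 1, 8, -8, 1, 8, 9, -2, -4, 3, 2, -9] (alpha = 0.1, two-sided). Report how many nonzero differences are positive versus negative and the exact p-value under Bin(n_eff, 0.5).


Step 1: Discard zero differences. Original n = 13; n_eff = number of nonzero differences = 13.
Nonzero differences (with sign): +6, +1, +1, +8, -8, +1, +8, +9, -2, -4, +3, +2, -9
Step 2: Count signs: positive = 9, negative = 4.
Step 3: Under H0: P(positive) = 0.5, so the number of positives S ~ Bin(13, 0.5).
Step 4: Two-sided exact p-value = sum of Bin(13,0.5) probabilities at or below the observed probability = 0.266846.
Step 5: alpha = 0.1. fail to reject H0.

n_eff = 13, pos = 9, neg = 4, p = 0.266846, fail to reject H0.


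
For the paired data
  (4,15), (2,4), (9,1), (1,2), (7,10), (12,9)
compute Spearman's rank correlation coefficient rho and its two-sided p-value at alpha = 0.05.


Step 1: Rank x and y separately (midranks; no ties here).
rank(x): 4->3, 2->2, 9->5, 1->1, 7->4, 12->6
rank(y): 15->6, 4->3, 1->1, 2->2, 10->5, 9->4
Step 2: d_i = R_x(i) - R_y(i); compute d_i^2.
  (3-6)^2=9, (2-3)^2=1, (5-1)^2=16, (1-2)^2=1, (4-5)^2=1, (6-4)^2=4
sum(d^2) = 32.
Step 3: rho = 1 - 6*32 / (6*(6^2 - 1)) = 1 - 192/210 = 0.085714.
Step 4: Under H0, t = rho * sqrt((n-2)/(1-rho^2)) = 0.1721 ~ t(4).
Step 5: Two-sided p-value from the t-distribution with 4 df = 0.871743.
Step 6: alpha = 0.05. fail to reject H0.

rho = 0.0857, p = 0.871743, fail to reject H0 at alpha = 0.05.


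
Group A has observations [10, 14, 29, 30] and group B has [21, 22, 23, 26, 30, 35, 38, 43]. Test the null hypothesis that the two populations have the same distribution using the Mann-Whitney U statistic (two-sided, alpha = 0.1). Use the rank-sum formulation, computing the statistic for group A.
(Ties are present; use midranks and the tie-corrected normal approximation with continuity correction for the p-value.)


Step 1: Combine and sort all 12 observations; assign midranks.
sorted (value, group): (10,X), (14,X), (21,Y), (22,Y), (23,Y), (26,Y), (29,X), (30,X), (30,Y), (35,Y), (38,Y), (43,Y)
ranks: 10->1, 14->2, 21->3, 22->4, 23->5, 26->6, 29->7, 30->8.5, 30->8.5, 35->10, 38->11, 43->12
Step 2: Rank sum for X: R1 = 1 + 2 + 7 + 8.5 = 18.5.
Step 3: U_X = R1 - n1(n1+1)/2 = 18.5 - 4*5/2 = 18.5 - 10 = 8.5.
       U_Y = n1*n2 - U_X = 32 - 8.5 = 23.5.
Step 4: Ties are present, so use the tie-corrected normal approximation (with continuity correction) for the p-value.
Step 5: p-value = 0.233663; compare to alpha = 0.1. fail to reject H0.

U_X = 8.5, p = 0.233663, fail to reject H0 at alpha = 0.1.


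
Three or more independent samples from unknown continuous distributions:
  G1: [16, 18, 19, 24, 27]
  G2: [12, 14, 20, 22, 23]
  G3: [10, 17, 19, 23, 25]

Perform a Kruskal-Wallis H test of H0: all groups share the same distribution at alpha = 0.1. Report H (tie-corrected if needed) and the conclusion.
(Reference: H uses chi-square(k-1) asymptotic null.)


Step 1: Combine all N = 15 observations and assign midranks.
sorted (value, group, rank): (10,G3,1), (12,G2,2), (14,G2,3), (16,G1,4), (17,G3,5), (18,G1,6), (19,G1,7.5), (19,G3,7.5), (20,G2,9), (22,G2,10), (23,G2,11.5), (23,G3,11.5), (24,G1,13), (25,G3,14), (27,G1,15)
Step 2: Sum ranks within each group.
R_1 = 45.5 (n_1 = 5)
R_2 = 35.5 (n_2 = 5)
R_3 = 39 (n_3 = 5)
Step 3: H = 12/(N(N+1)) * sum(R_i^2/n_i) - 3(N+1)
     = 12/(15*16) * (45.5^2/5 + 35.5^2/5 + 39^2/5) - 3*16
     = 0.050000 * 970.3 - 48
     = 0.515000.
Step 4: Ties present; correction factor C = 1 - 12/(15^3 - 15) = 0.996429. Corrected H = 0.515000 / 0.996429 = 0.516846.
Step 5: Under H0, H ~ chi^2(2); p-value = 0.772269.
Step 6: alpha = 0.1. fail to reject H0.

H = 0.5168, df = 2, p = 0.772269, fail to reject H0.


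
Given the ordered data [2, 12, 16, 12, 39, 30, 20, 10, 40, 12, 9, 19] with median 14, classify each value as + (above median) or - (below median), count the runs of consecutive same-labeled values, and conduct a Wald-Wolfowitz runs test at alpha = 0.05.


Step 1: Compute median = 14; label A = above, B = below.
Labels in order: BBABAAABABBA  (n_A = 6, n_B = 6)
Step 2: Count runs R = 8.
Step 3: Under H0 (random ordering), E[R] = 2*n_A*n_B/(n_A+n_B) + 1 = 2*6*6/12 + 1 = 7.0000.
        Var[R] = 2*n_A*n_B*(2*n_A*n_B - n_A - n_B) / ((n_A+n_B)^2 * (n_A+n_B-1)) = 4320/1584 = 2.7273.
        SD[R] = 1.6514.
Step 4: Continuity-corrected z = (R - 0.5 - E[R]) / SD[R] = (8 - 0.5 - 7.0000) / 1.6514 = 0.3028.
Step 5: Two-sided p-value via normal approximation = 2*(1 - Phi(|z|)) = 0.762069.
Step 6: alpha = 0.05. fail to reject H0.

R = 8, z = 0.3028, p = 0.762069, fail to reject H0.


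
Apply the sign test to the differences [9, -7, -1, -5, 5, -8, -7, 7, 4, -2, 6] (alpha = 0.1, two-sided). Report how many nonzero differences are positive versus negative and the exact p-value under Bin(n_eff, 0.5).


Step 1: Discard zero differences. Original n = 11; n_eff = number of nonzero differences = 11.
Nonzero differences (with sign): +9, -7, -1, -5, +5, -8, -7, +7, +4, -2, +6
Step 2: Count signs: positive = 5, negative = 6.
Step 3: Under H0: P(positive) = 0.5, so the number of positives S ~ Bin(11, 0.5).
Step 4: Two-sided exact p-value = sum of Bin(11,0.5) probabilities at or below the observed probability = 1.000000.
Step 5: alpha = 0.1. fail to reject H0.

n_eff = 11, pos = 5, neg = 6, p = 1.000000, fail to reject H0.


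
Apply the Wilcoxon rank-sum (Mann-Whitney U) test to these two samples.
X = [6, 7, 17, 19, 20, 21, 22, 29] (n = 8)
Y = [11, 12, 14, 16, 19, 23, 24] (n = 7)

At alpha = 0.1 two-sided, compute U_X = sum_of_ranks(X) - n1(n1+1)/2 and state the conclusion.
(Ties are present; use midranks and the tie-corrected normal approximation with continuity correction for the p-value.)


Step 1: Combine and sort all 15 observations; assign midranks.
sorted (value, group): (6,X), (7,X), (11,Y), (12,Y), (14,Y), (16,Y), (17,X), (19,X), (19,Y), (20,X), (21,X), (22,X), (23,Y), (24,Y), (29,X)
ranks: 6->1, 7->2, 11->3, 12->4, 14->5, 16->6, 17->7, 19->8.5, 19->8.5, 20->10, 21->11, 22->12, 23->13, 24->14, 29->15
Step 2: Rank sum for X: R1 = 1 + 2 + 7 + 8.5 + 10 + 11 + 12 + 15 = 66.5.
Step 3: U_X = R1 - n1(n1+1)/2 = 66.5 - 8*9/2 = 66.5 - 36 = 30.5.
       U_Y = n1*n2 - U_X = 56 - 30.5 = 25.5.
Step 4: Ties are present, so use the tie-corrected normal approximation (with continuity correction) for the p-value.
Step 5: p-value = 0.816801; compare to alpha = 0.1. fail to reject H0.

U_X = 30.5, p = 0.816801, fail to reject H0 at alpha = 0.1.


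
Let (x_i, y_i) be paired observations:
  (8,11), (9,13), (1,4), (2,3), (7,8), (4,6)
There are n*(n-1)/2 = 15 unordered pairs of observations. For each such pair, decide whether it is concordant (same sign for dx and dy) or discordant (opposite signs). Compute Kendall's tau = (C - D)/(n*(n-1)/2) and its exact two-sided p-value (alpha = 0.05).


Step 1: Enumerate the 15 unordered pairs (i,j) with i<j and classify each by sign(x_j-x_i) * sign(y_j-y_i).
  (1,2):dx=+1,dy=+2->C; (1,3):dx=-7,dy=-7->C; (1,4):dx=-6,dy=-8->C; (1,5):dx=-1,dy=-3->C
  (1,6):dx=-4,dy=-5->C; (2,3):dx=-8,dy=-9->C; (2,4):dx=-7,dy=-10->C; (2,5):dx=-2,dy=-5->C
  (2,6):dx=-5,dy=-7->C; (3,4):dx=+1,dy=-1->D; (3,5):dx=+6,dy=+4->C; (3,6):dx=+3,dy=+2->C
  (4,5):dx=+5,dy=+5->C; (4,6):dx=+2,dy=+3->C; (5,6):dx=-3,dy=-2->C
Step 2: C = 14, D = 1, total pairs = 15.
Step 3: tau = (C - D)/(n(n-1)/2) = (14 - 1)/15 = 0.866667.
Step 4: Exact two-sided p-value (enumerate n! = 720 permutations of y under H0): p = 0.016667.
Step 5: alpha = 0.05. reject H0.

tau_b = 0.8667 (C=14, D=1), p = 0.016667, reject H0.


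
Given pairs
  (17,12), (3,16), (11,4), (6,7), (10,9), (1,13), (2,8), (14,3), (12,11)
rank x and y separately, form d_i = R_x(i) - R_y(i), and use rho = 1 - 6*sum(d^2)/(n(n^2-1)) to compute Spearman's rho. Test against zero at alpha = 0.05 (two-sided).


Step 1: Rank x and y separately (midranks; no ties here).
rank(x): 17->9, 3->3, 11->6, 6->4, 10->5, 1->1, 2->2, 14->8, 12->7
rank(y): 12->7, 16->9, 4->2, 7->3, 9->5, 13->8, 8->4, 3->1, 11->6
Step 2: d_i = R_x(i) - R_y(i); compute d_i^2.
  (9-7)^2=4, (3-9)^2=36, (6-2)^2=16, (4-3)^2=1, (5-5)^2=0, (1-8)^2=49, (2-4)^2=4, (8-1)^2=49, (7-6)^2=1
sum(d^2) = 160.
Step 3: rho = 1 - 6*160 / (9*(9^2 - 1)) = 1 - 960/720 = -0.333333.
Step 4: Under H0, t = rho * sqrt((n-2)/(1-rho^2)) = -0.9354 ~ t(7).
Step 5: Two-sided p-value from the t-distribution with 7 df = 0.380713.
Step 6: alpha = 0.05. fail to reject H0.

rho = -0.3333, p = 0.380713, fail to reject H0 at alpha = 0.05.


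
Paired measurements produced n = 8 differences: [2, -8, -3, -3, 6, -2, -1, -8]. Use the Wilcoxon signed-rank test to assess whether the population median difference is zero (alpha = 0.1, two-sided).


Step 1: Drop any zero differences (none here) and take |d_i|.
|d| = [2, 8, 3, 3, 6, 2, 1, 8]
Step 2: Midrank |d_i| (ties get averaged ranks).
ranks: |2|->2.5, |8|->7.5, |3|->4.5, |3|->4.5, |6|->6, |2|->2.5, |1|->1, |8|->7.5
Step 3: Attach original signs; sum ranks with positive sign and with negative sign.
W+ = 2.5 + 6 = 8.5
W- = 7.5 + 4.5 + 4.5 + 2.5 + 1 + 7.5 = 27.5
(Check: W+ + W- = 36 should equal n(n+1)/2 = 36.)
Step 4: Test statistic W = min(W+, W-) = 8.5.
Step 5: Ties in |d|, so use the tie-corrected normal approximation.
        E[W] = n(n+1)/4 = 8*9/4 = 18.
        Tie groups: |d|=2 (t=2), |d|=3 (t=2), |d|=8 (t=2); sum(t^3 - t) = 18.
        Var[W] = n(n+1)(2n+1)/24 - sum(t^3-t)/48 = 1224/24 - 18/48 = 50.625.
        z = (W - E[W]) / sqrt(Var[W]) = (8.5 - 18) / 7.1151 = -1.3352.
        Two-sided p = 2*Phi(z) = 0.181816.
Step 6: alpha = 0.1. fail to reject H0.

W+ = 8.5, W- = 27.5, W = min = 8.5, p = 0.181816, fail to reject H0.
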